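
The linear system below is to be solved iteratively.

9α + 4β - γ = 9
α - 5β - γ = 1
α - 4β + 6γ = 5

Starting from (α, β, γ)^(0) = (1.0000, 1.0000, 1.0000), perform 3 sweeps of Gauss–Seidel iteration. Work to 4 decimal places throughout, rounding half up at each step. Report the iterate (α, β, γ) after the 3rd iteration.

(1.0978, -0.0981, 0.5850)

Iteration 1:
  α = (9 - (4)·1.0000 - (-1)·1.0000) / (9) = 0.6667
  β = (1 - (1)·0.6667 - (-1)·1.0000) / (-5) = -0.2667
  γ = (5 - (1)·0.6667 - (-4)·-0.2667) / (6) = 0.5444
Iteration 2:
  α = (9 - (4)·-0.2667 - (-1)·0.5444) / (9) = 1.1790
  β = (1 - (1)·1.1790 - (-1)·0.5444) / (-5) = -0.0731
  γ = (5 - (1)·1.1790 - (-4)·-0.0731) / (6) = 0.5881
Iteration 3:
  α = (9 - (4)·-0.0731 - (-1)·0.5881) / (9) = 1.0978
  β = (1 - (1)·1.0978 - (-1)·0.5881) / (-5) = -0.0981
  γ = (5 - (1)·1.0978 - (-4)·-0.0981) / (6) = 0.5850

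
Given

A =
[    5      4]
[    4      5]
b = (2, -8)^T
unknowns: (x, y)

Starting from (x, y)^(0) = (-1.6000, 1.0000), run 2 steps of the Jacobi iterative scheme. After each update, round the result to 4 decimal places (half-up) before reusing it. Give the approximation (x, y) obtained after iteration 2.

Iteration 1:
  x = (2 - (4)·1.0000) / (5) = -0.4000
  y = (-8 - (4)·-1.6000) / (5) = -0.3200
Iteration 2:
  x = (2 - (4)·-0.3200) / (5) = 0.6560
  y = (-8 - (4)·-0.4000) / (5) = -1.2800

(0.6560, -1.2800)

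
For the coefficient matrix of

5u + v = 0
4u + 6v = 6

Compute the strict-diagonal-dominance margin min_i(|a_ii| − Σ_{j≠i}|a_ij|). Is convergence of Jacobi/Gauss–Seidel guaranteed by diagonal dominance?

row 1: |5| − (1) = 4
row 2: |6| − (4) = 2
minimum over rows = 2 → strictly diagonally dominant (convergence guaranteed)

2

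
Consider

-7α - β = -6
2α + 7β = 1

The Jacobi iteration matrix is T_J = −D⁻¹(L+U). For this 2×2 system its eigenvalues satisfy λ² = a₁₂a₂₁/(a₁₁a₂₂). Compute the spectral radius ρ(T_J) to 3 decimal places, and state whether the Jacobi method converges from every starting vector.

0.202

a₁₂a₂₁/(a₁₁a₂₂) = (-1)·(2) / ((-7)·(7)) = 0.040816
ρ = √|0.040816| = √0.040816 = 0.202
ρ < 1, so Jacobi converges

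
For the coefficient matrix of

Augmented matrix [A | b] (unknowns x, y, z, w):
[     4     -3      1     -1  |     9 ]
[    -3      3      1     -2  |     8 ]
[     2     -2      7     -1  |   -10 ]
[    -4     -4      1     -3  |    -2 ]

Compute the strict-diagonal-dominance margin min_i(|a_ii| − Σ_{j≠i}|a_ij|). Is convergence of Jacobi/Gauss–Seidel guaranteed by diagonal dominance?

-6

row 1: |4| − (3+1+1) = -1
row 2: |3| − (3+1+2) = -3
row 3: |7| − (2+2+1) = 2
row 4: |-3| − (4+4+1) = -6
minimum over rows = -6 → not strictly diagonally dominant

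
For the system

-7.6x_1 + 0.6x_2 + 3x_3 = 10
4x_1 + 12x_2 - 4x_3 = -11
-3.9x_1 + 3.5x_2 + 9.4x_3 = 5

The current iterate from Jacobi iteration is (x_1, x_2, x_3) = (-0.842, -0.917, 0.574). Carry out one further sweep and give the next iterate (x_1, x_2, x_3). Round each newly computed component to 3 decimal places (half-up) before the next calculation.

One sweep:
  x_1 = (10 - (0.6)·-0.917 - (3)·0.574) / (-7.6) = -1.162
  x_2 = (-11 - (4)·-0.842 - (-4)·0.574) / (12) = -0.445
  x_3 = (5 - (-3.9)·-0.842 - (3.5)·-0.917) / (9.4) = 0.524

(-1.162, -0.445, 0.524)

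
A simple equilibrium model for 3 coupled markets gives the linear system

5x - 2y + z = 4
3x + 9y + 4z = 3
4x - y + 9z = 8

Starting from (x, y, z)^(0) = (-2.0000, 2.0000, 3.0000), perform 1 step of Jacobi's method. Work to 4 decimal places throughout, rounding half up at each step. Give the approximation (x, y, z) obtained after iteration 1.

Iteration 1:
  x = (4 - (-2)·2.0000 - (1)·3.0000) / (5) = 1.0000
  y = (3 - (3)·-2.0000 - (4)·3.0000) / (9) = -0.3333
  z = (8 - (4)·-2.0000 - (-1)·2.0000) / (9) = 2.0000

(1.0000, -0.3333, 2.0000)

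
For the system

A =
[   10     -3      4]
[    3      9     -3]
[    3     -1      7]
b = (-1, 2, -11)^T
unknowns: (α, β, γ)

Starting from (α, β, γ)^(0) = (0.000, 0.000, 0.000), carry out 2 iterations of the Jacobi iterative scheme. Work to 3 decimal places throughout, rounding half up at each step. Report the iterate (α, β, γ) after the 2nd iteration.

Iteration 1:
  α = (-1 - (-3)·0.000 - (4)·0.000) / (10) = -0.100
  β = (2 - (3)·0.000 - (-3)·0.000) / (9) = 0.222
  γ = (-11 - (3)·0.000 - (-1)·0.000) / (7) = -1.571
Iteration 2:
  α = (-1 - (-3)·0.222 - (4)·-1.571) / (10) = 0.595
  β = (2 - (3)·-0.100 - (-3)·-1.571) / (9) = -0.268
  γ = (-11 - (3)·-0.100 - (-1)·0.222) / (7) = -1.497

(0.595, -0.268, -1.497)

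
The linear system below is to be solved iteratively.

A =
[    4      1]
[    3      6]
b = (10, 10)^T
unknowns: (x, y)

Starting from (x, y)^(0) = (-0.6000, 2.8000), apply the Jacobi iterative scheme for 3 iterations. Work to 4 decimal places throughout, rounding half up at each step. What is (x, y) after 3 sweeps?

Iteration 1:
  x = (10 - (1)·2.8000) / (4) = 1.8000
  y = (10 - (3)·-0.6000) / (6) = 1.9667
Iteration 2:
  x = (10 - (1)·1.9667) / (4) = 2.0083
  y = (10 - (3)·1.8000) / (6) = 0.7667
Iteration 3:
  x = (10 - (1)·0.7667) / (4) = 2.3083
  y = (10 - (3)·2.0083) / (6) = 0.6625

(2.3083, 0.6625)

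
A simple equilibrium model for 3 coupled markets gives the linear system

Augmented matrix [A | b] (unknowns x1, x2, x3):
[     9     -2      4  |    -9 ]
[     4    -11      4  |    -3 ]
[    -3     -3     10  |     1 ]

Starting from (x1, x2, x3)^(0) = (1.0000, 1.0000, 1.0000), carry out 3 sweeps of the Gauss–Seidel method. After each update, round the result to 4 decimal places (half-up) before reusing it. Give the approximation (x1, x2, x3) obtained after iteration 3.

(-0.9396, -0.1397, -0.2238)

Iteration 1:
  x1 = (-9 - (-2)·1.0000 - (4)·1.0000) / (9) = -1.2222
  x2 = (-3 - (4)·-1.2222 - (4)·1.0000) / (-11) = 0.1919
  x3 = (1 - (-3)·-1.2222 - (-3)·0.1919) / (10) = -0.2091
Iteration 2:
  x1 = (-9 - (-2)·0.1919 - (4)·-0.2091) / (9) = -0.8644
  x2 = (-3 - (4)·-0.8644 - (4)·-0.2091) / (-11) = -0.1176
  x3 = (1 - (-3)·-0.8644 - (-3)·-0.1176) / (10) = -0.1946
Iteration 3:
  x1 = (-9 - (-2)·-0.1176 - (4)·-0.1946) / (9) = -0.9396
  x2 = (-3 - (4)·-0.9396 - (4)·-0.1946) / (-11) = -0.1397
  x3 = (1 - (-3)·-0.9396 - (-3)·-0.1397) / (10) = -0.2238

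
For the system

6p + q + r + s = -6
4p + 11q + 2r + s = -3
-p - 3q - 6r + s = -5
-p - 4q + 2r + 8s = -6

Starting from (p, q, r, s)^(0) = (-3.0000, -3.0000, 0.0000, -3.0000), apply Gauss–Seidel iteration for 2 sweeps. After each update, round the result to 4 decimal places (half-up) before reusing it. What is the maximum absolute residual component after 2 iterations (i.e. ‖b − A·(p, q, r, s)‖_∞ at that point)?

0.7566

Iteration 1:
  p = (-6 - (1)·-3.0000 - (1)·0.0000 - (1)·-3.0000) / (6) = 0.0000
  q = (-3 - (4)·0.0000 - (2)·0.0000 - (1)·-3.0000) / (11) = 0.0000
  r = (-5 - (-1)·0.0000 - (-3)·0.0000 - (1)·-3.0000) / (-6) = 0.3333
  s = (-6 - (-1)·0.0000 - (-4)·0.0000 - (2)·0.3333) / (8) = -0.8333
Iteration 2:
  p = (-6 - (1)·0.0000 - (1)·0.3333 - (1)·-0.8333) / (6) = -0.9167
  q = (-3 - (4)·-0.9167 - (2)·0.3333 - (1)·-0.8333) / (11) = 0.0758
  r = (-5 - (-1)·-0.9167 - (-3)·0.0758 - (1)·-0.8333) / (-6) = 0.8093
  s = (-6 - (-1)·-0.9167 - (-4)·0.0758 - (2)·0.8093) / (8) = -1.0290
Residual b − A·x = (-0.3559, -0.7566, 0.1955, -0.0001); ∞-norm = 0.7566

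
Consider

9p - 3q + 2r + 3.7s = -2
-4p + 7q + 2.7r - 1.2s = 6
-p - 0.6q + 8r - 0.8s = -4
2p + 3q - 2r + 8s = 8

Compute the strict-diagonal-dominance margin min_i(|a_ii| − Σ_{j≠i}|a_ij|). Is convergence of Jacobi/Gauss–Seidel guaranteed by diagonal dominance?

row 1: |9| − (3+2+3.7) = 0.3
row 2: |7| − (4+2.7+1.2) = -0.9
row 3: |8| − (1+0.6+0.8) = 5.6
row 4: |8| − (2+3+2) = 1
minimum over rows = -0.9 → not strictly diagonally dominant

-0.9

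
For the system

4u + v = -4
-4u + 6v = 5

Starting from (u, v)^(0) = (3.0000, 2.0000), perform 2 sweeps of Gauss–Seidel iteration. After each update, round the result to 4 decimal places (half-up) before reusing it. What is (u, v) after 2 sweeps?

Iteration 1:
  u = (-4 - (1)·2.0000) / (4) = -1.5000
  v = (5 - (-4)·-1.5000) / (6) = -0.1667
Iteration 2:
  u = (-4 - (1)·-0.1667) / (4) = -0.9583
  v = (5 - (-4)·-0.9583) / (6) = 0.1945

(-0.9583, 0.1945)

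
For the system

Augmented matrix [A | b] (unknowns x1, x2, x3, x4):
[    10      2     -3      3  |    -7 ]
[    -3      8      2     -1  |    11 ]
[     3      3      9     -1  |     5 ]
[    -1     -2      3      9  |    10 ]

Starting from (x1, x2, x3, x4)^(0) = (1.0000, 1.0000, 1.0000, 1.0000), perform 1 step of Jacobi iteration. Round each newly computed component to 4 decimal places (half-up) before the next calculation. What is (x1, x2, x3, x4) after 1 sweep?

Iteration 1:
  x1 = (-7 - (2)·1.0000 - (-3)·1.0000 - (3)·1.0000) / (10) = -0.9000
  x2 = (11 - (-3)·1.0000 - (2)·1.0000 - (-1)·1.0000) / (8) = 1.6250
  x3 = (5 - (3)·1.0000 - (3)·1.0000 - (-1)·1.0000) / (9) = 0.0000
  x4 = (10 - (-1)·1.0000 - (-2)·1.0000 - (3)·1.0000) / (9) = 1.1111

(-0.9000, 1.6250, 0.0000, 1.1111)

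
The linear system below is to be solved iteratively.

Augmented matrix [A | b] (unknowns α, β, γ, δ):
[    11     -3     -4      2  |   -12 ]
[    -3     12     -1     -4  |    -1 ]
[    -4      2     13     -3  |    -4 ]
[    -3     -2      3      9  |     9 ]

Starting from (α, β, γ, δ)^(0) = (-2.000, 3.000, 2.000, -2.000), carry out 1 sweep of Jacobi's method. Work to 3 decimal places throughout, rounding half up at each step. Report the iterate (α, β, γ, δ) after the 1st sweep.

(0.818, -1.083, -1.846, 0.333)

Iteration 1:
  α = (-12 - (-3)·3.000 - (-4)·2.000 - (2)·-2.000) / (11) = 0.818
  β = (-1 - (-3)·-2.000 - (-1)·2.000 - (-4)·-2.000) / (12) = -1.083
  γ = (-4 - (-4)·-2.000 - (2)·3.000 - (-3)·-2.000) / (13) = -1.846
  δ = (9 - (-3)·-2.000 - (-2)·3.000 - (3)·2.000) / (9) = 0.333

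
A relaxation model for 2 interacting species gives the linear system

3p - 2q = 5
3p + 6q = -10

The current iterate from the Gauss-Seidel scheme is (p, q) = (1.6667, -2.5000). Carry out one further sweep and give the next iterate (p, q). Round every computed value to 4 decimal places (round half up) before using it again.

One sweep:
  p = (5 - (-2)·-2.5000) / (3) = 0.0000
  q = (-10 - (3)·0.0000) / (6) = -1.6667

(0.0000, -1.6667)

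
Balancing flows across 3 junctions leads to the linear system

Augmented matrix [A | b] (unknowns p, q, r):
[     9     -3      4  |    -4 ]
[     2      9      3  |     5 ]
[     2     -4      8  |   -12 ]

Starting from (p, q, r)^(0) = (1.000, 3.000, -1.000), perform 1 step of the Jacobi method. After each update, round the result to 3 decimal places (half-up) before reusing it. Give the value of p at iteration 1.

1.000

Iteration 1:
  p = (-4 - (-3)·3.000 - (4)·-1.000) / (9) = 1.000
  q = (5 - (2)·1.000 - (3)·-1.000) / (9) = 0.667
  r = (-12 - (2)·1.000 - (-4)·3.000) / (8) = -0.250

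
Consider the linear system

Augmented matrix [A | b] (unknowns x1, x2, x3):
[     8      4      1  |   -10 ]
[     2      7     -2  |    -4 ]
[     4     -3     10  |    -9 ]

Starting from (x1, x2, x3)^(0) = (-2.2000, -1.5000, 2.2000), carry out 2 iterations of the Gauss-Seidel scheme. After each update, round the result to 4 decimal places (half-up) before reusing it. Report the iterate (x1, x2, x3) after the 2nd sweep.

Iteration 1:
  x1 = (-10 - (4)·-1.5000 - (1)·2.2000) / (8) = -0.7750
  x2 = (-4 - (2)·-0.7750 - (-2)·2.2000) / (7) = 0.2786
  x3 = (-9 - (4)·-0.7750 - (-3)·0.2786) / (10) = -0.5064
Iteration 2:
  x1 = (-10 - (4)·0.2786 - (1)·-0.5064) / (8) = -1.3260
  x2 = (-4 - (2)·-1.3260 - (-2)·-0.5064) / (7) = -0.3373
  x3 = (-9 - (4)·-1.3260 - (-3)·-0.3373) / (10) = -0.4708

(-1.3260, -0.3373, -0.4708)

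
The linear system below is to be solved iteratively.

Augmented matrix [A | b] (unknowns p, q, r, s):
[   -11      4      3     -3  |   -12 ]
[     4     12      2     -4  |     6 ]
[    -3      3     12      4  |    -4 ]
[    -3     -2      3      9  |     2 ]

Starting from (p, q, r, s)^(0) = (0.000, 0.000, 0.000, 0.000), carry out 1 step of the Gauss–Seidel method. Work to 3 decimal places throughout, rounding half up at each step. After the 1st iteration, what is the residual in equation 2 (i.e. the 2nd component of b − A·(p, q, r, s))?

2.786

Iteration 1:
  p = (-12 - (4)·0.000 - (3)·0.000 - (-3)·0.000) / (-11) = 1.091
  q = (6 - (4)·1.091 - (2)·0.000 - (-4)·0.000) / (12) = 0.136
  r = (-4 - (-3)·1.091 - (3)·0.136 - (4)·0.000) / (12) = -0.095
  s = (2 - (-3)·1.091 - (-2)·0.136 - (3)·-0.095) / (9) = 0.648
Residual b − A·x = (1.686, 2.786, -2.587, -0.002)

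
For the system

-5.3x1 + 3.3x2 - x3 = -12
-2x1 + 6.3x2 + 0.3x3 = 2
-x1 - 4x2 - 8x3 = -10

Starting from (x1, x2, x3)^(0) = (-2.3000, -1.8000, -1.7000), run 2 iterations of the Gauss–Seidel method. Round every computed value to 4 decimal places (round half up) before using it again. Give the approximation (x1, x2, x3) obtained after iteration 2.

(2.6817, 1.1385, 0.3455)

Iteration 1:
  x1 = (-12 - (3.3)·-1.8000 - (-1)·-1.7000) / (-5.3) = 1.4642
  x2 = (2 - (-2)·1.4642 - (0.3)·-1.7000) / (6.3) = 0.8632
  x3 = (-10 - (-1)·1.4642 - (-4)·0.8632) / (-8) = 0.6354
Iteration 2:
  x1 = (-12 - (3.3)·0.8632 - (-1)·0.6354) / (-5.3) = 2.6817
  x2 = (2 - (-2)·2.6817 - (0.3)·0.6354) / (6.3) = 1.1385
  x3 = (-10 - (-1)·2.6817 - (-4)·1.1385) / (-8) = 0.3455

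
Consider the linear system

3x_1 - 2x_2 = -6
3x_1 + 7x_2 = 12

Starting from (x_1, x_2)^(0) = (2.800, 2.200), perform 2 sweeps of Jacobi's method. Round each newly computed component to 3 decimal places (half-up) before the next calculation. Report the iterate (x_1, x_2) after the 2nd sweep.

(-1.657, 1.943)

Iteration 1:
  x_1 = (-6 - (-2)·2.200) / (3) = -0.533
  x_2 = (12 - (3)·2.800) / (7) = 0.514
Iteration 2:
  x_1 = (-6 - (-2)·0.514) / (3) = -1.657
  x_2 = (12 - (3)·-0.533) / (7) = 1.943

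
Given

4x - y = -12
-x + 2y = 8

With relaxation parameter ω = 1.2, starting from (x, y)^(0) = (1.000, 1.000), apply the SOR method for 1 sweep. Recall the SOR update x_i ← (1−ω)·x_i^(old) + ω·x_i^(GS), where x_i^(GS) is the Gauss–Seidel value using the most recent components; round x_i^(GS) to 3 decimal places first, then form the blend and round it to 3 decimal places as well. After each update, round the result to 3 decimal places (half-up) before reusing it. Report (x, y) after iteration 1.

Iteration 1:
  x: GS value = (-12 - (-1)·1.000) / (4) = -2.750;  x ← (1−ω)·1.000 + ω·-2.750 = -3.500
  y: GS value = (8 - (-1)·-3.500) / (2) = 2.250;  y ← (1−ω)·1.000 + ω·2.250 = 2.500

(-3.500, 2.500)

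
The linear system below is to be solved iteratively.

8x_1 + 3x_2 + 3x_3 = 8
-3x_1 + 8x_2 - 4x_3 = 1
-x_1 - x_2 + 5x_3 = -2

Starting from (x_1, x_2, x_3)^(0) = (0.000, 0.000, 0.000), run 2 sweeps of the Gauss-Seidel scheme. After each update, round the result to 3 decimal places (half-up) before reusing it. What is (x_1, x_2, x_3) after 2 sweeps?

(0.850, 0.394, -0.151)

Iteration 1:
  x_1 = (8 - (3)·0.000 - (3)·0.000) / (8) = 1.000
  x_2 = (1 - (-3)·1.000 - (-4)·0.000) / (8) = 0.500
  x_3 = (-2 - (-1)·1.000 - (-1)·0.500) / (5) = -0.100
Iteration 2:
  x_1 = (8 - (3)·0.500 - (3)·-0.100) / (8) = 0.850
  x_2 = (1 - (-3)·0.850 - (-4)·-0.100) / (8) = 0.394
  x_3 = (-2 - (-1)·0.850 - (-1)·0.394) / (5) = -0.151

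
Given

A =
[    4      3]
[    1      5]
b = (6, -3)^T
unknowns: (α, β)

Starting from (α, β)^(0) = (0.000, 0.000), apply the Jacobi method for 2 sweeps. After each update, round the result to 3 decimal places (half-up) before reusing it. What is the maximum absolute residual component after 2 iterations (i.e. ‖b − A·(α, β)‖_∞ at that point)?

Iteration 1:
  α = (6 - (3)·0.000) / (4) = 1.500
  β = (-3 - (1)·0.000) / (5) = -0.600
Iteration 2:
  α = (6 - (3)·-0.600) / (4) = 1.950
  β = (-3 - (1)·1.500) / (5) = -0.900
Residual b − A·x = (0.900, -0.450); ∞-norm = 0.900

0.900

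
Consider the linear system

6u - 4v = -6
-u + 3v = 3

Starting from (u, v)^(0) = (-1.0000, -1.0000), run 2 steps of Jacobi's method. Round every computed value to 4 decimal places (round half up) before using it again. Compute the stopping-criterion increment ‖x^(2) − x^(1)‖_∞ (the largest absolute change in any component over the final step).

1.1112

Iteration 1:
  u = (-6 - (-4)·-1.0000) / (6) = -1.6667
  v = (3 - (-1)·-1.0000) / (3) = 0.6667
Iteration 2:
  u = (-6 - (-4)·0.6667) / (6) = -0.5555
  v = (3 - (-1)·-1.6667) / (3) = 0.4444
Change: (1.1112, -0.2223) → max |·| = 1.1112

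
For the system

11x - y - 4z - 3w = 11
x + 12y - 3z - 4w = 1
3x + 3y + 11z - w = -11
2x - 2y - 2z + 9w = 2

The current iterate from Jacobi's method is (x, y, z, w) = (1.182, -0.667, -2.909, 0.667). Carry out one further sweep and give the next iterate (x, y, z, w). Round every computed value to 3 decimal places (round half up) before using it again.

One sweep:
  x = (11 - (-1)·-0.667 - (-4)·-2.909 - (-3)·0.667) / (11) = 0.063
  y = (1 - (1)·1.182 - (-3)·-2.909 - (-4)·0.667) / (12) = -0.520
  z = (-11 - (3)·1.182 - (3)·-0.667 - (-1)·0.667) / (11) = -1.080
  w = (2 - (2)·1.182 - (-2)·-0.667 - (-2)·-2.909) / (9) = -0.835

(0.063, -0.520, -1.080, -0.835)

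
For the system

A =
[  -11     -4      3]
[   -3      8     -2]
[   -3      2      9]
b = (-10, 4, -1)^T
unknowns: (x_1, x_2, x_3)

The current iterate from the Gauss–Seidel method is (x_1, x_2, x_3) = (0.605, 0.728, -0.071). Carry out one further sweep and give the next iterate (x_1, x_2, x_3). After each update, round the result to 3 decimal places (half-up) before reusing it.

(0.625, 0.717, -0.062)

One sweep:
  x_1 = (-10 - (-4)·0.728 - (3)·-0.071) / (-11) = 0.625
  x_2 = (4 - (-3)·0.625 - (-2)·-0.071) / (8) = 0.717
  x_3 = (-1 - (-3)·0.625 - (2)·0.717) / (9) = -0.062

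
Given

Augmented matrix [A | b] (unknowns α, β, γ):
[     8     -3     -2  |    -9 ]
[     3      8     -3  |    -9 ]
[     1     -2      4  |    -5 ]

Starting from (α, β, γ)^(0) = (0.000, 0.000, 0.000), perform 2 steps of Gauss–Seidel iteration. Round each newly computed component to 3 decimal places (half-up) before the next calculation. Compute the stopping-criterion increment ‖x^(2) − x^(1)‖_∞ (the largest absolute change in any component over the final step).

Iteration 1:
  α = (-9 - (-3)·0.000 - (-2)·0.000) / (8) = -1.125
  β = (-9 - (3)·-1.125 - (-3)·0.000) / (8) = -0.703
  γ = (-5 - (1)·-1.125 - (-2)·-0.703) / (4) = -1.320
Iteration 2:
  α = (-9 - (-3)·-0.703 - (-2)·-1.320) / (8) = -1.719
  β = (-9 - (3)·-1.719 - (-3)·-1.320) / (8) = -0.975
  γ = (-5 - (1)·-1.719 - (-2)·-0.975) / (4) = -1.308
Change: (-0.594, -0.272, 0.012) → max |·| = 0.594

0.594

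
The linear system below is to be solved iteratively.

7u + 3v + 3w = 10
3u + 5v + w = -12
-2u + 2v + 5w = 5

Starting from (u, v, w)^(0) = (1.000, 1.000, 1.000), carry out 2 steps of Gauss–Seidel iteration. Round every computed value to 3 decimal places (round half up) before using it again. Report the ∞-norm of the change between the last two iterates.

Iteration 1:
  u = (10 - (3)·1.000 - (3)·1.000) / (7) = 0.571
  v = (-12 - (3)·0.571 - (1)·1.000) / (5) = -2.943
  w = (5 - (-2)·0.571 - (2)·-2.943) / (5) = 2.406
Iteration 2:
  u = (10 - (3)·-2.943 - (3)·2.406) / (7) = 1.659
  v = (-12 - (3)·1.659 - (1)·2.406) / (5) = -3.877
  w = (5 - (-2)·1.659 - (2)·-3.877) / (5) = 3.214
Change: (1.088, -0.934, 0.808) → max |·| = 1.088

1.088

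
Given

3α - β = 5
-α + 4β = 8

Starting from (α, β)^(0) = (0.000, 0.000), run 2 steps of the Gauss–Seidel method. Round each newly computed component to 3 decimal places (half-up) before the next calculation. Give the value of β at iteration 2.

2.618

Iteration 1:
  α = (5 - (-1)·0.000) / (3) = 1.667
  β = (8 - (-1)·1.667) / (4) = 2.417
Iteration 2:
  α = (5 - (-1)·2.417) / (3) = 2.472
  β = (8 - (-1)·2.472) / (4) = 2.618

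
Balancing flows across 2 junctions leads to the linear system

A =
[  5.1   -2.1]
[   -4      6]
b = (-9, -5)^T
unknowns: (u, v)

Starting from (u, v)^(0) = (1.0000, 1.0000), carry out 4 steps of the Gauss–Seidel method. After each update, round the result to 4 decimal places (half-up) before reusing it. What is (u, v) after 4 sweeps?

(-2.8733, -2.7489)

Iteration 1:
  u = (-9 - (-2.1)·1.0000) / (5.1) = -1.3529
  v = (-5 - (-4)·-1.3529) / (6) = -1.7353
Iteration 2:
  u = (-9 - (-2.1)·-1.7353) / (5.1) = -2.4792
  v = (-5 - (-4)·-2.4792) / (6) = -2.4861
Iteration 3:
  u = (-9 - (-2.1)·-2.4861) / (5.1) = -2.7884
  v = (-5 - (-4)·-2.7884) / (6) = -2.6923
Iteration 4:
  u = (-9 - (-2.1)·-2.6923) / (5.1) = -2.8733
  v = (-5 - (-4)·-2.8733) / (6) = -2.7489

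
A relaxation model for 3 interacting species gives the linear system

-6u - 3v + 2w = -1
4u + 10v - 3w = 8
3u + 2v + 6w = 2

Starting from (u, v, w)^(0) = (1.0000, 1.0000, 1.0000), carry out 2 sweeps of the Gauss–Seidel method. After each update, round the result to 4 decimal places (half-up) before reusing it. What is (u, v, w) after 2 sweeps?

(-0.3944, 0.9478, 0.2146)

Iteration 1:
  u = (-1 - (-3)·1.0000 - (2)·1.0000) / (-6) = 0.0000
  v = (8 - (4)·0.0000 - (-3)·1.0000) / (10) = 1.1000
  w = (2 - (3)·0.0000 - (2)·1.1000) / (6) = -0.0333
Iteration 2:
  u = (-1 - (-3)·1.1000 - (2)·-0.0333) / (-6) = -0.3944
  v = (8 - (4)·-0.3944 - (-3)·-0.0333) / (10) = 0.9478
  w = (2 - (3)·-0.3944 - (2)·0.9478) / (6) = 0.2146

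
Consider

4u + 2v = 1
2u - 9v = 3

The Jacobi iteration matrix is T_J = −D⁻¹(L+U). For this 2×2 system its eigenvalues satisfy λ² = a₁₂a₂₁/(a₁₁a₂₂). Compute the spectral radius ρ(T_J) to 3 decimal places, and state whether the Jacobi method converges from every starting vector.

0.333

a₁₂a₂₁/(a₁₁a₂₂) = (2)·(2) / ((4)·(-9)) = -0.111111
ρ = √|-0.111111| = √0.111111 = 0.333
ρ < 1, so Jacobi converges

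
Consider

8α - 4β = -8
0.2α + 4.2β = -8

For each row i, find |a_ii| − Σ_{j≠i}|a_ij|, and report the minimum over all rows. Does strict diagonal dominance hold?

4

row 1: |8| − (4) = 4
row 2: |4.2| − (0.2) = 4
minimum over rows = 4 → strictly diagonally dominant (convergence guaranteed)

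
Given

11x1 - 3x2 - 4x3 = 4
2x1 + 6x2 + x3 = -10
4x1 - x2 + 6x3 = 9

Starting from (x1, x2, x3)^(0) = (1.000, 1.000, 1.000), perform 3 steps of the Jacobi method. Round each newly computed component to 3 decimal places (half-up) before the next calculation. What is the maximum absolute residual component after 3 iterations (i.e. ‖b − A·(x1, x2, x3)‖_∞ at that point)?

3.435

Iteration 1:
  x1 = (4 - (-3)·1.000 - (-4)·1.000) / (11) = 1.000
  x2 = (-10 - (2)·1.000 - (1)·1.000) / (6) = -2.167
  x3 = (9 - (4)·1.000 - (-1)·1.000) / (6) = 1.000
Iteration 2:
  x1 = (4 - (-3)·-2.167 - (-4)·1.000) / (11) = 0.136
  x2 = (-10 - (2)·1.000 - (1)·1.000) / (6) = -2.167
  x3 = (9 - (4)·1.000 - (-1)·-2.167) / (6) = 0.472
Iteration 3:
  x1 = (4 - (-3)·-2.167 - (-4)·0.472) / (11) = -0.056
  x2 = (-10 - (2)·0.136 - (1)·0.472) / (6) = -1.791
  x3 = (9 - (4)·0.136 - (-1)·-2.167) / (6) = 1.048
Residual b − A·x = (3.435, -0.190, 1.145); ∞-norm = 3.435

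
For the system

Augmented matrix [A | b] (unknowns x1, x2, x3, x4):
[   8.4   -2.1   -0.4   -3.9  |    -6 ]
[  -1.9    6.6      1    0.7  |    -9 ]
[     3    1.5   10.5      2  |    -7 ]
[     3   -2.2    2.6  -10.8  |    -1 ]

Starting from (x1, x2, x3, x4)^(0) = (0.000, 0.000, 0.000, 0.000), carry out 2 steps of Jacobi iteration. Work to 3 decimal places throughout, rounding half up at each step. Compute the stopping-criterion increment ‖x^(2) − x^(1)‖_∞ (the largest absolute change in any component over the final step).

Iteration 1:
  x1 = (-6 - (-2.1)·0.000 - (-0.4)·0.000 - (-3.9)·0.000) / (8.4) = -0.714
  x2 = (-9 - (-1.9)·0.000 - (1)·0.000 - (0.7)·0.000) / (6.6) = -1.364
  x3 = (-7 - (3)·0.000 - (1.5)·0.000 - (2)·0.000) / (10.5) = -0.667
  x4 = (-1 - (3)·0.000 - (-2.2)·0.000 - (2.6)·0.000) / (-10.8) = 0.093
Iteration 2:
  x1 = (-6 - (-2.1)·-1.364 - (-0.4)·-0.667 - (-3.9)·0.093) / (8.4) = -1.044
  x2 = (-9 - (-1.9)·-0.714 - (1)·-0.667 - (0.7)·0.093) / (6.6) = -1.478
  x3 = (-7 - (3)·-0.714 - (1.5)·-1.364 - (2)·0.093) / (10.5) = -0.286
  x4 = (-1 - (3)·-0.714 - (-2.2)·-1.364 - (2.6)·-0.667) / (-10.8) = 0.012
Change: (-0.330, -0.114, 0.381, -0.081) → max |·| = 0.381

0.381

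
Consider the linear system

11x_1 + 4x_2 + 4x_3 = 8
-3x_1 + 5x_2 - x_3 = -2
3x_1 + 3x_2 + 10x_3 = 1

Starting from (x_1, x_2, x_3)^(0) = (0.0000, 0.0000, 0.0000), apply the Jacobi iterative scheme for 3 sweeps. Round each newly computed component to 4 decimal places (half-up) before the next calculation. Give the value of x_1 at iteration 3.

0.7061

Iteration 1:
  x_1 = (8 - (4)·0.0000 - (4)·0.0000) / (11) = 0.7273
  x_2 = (-2 - (-3)·0.0000 - (-1)·0.0000) / (5) = -0.4000
  x_3 = (1 - (3)·0.0000 - (3)·0.0000) / (10) = 0.1000
Iteration 2:
  x_1 = (8 - (4)·-0.4000 - (4)·0.1000) / (11) = 0.8364
  x_2 = (-2 - (-3)·0.7273 - (-1)·0.1000) / (5) = 0.0564
  x_3 = (1 - (3)·0.7273 - (3)·-0.4000) / (10) = 0.0018
Iteration 3:
  x_1 = (8 - (4)·0.0564 - (4)·0.0018) / (11) = 0.7061
  x_2 = (-2 - (-3)·0.8364 - (-1)·0.0018) / (5) = 0.1022
  x_3 = (1 - (3)·0.8364 - (3)·0.0564) / (10) = -0.1678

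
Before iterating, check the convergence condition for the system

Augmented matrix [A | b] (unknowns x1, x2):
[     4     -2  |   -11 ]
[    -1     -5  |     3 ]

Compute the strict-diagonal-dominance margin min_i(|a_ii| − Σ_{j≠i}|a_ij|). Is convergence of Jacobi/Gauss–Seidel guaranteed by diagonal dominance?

row 1: |4| − (2) = 2
row 2: |-5| − (1) = 4
minimum over rows = 2 → strictly diagonally dominant (convergence guaranteed)

2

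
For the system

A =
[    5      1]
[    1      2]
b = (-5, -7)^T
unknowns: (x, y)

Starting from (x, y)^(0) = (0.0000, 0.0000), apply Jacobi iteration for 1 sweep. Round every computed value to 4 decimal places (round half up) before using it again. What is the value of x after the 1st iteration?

-1.0000

Iteration 1:
  x = (-5 - (1)·0.0000) / (5) = -1.0000
  y = (-7 - (1)·0.0000) / (2) = -3.5000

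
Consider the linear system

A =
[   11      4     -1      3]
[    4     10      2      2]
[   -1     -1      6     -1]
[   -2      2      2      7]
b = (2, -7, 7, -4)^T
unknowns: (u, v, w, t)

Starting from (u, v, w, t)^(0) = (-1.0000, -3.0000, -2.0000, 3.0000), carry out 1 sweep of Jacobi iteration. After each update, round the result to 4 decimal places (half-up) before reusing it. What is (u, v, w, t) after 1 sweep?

Iteration 1:
  u = (2 - (4)·-3.0000 - (-1)·-2.0000 - (3)·3.0000) / (11) = 0.2727
  v = (-7 - (4)·-1.0000 - (2)·-2.0000 - (2)·3.0000) / (10) = -0.5000
  w = (7 - (-1)·-1.0000 - (-1)·-3.0000 - (-1)·3.0000) / (6) = 1.0000
  t = (-4 - (-2)·-1.0000 - (2)·-3.0000 - (2)·-2.0000) / (7) = 0.5714

(0.2727, -0.5000, 1.0000, 0.5714)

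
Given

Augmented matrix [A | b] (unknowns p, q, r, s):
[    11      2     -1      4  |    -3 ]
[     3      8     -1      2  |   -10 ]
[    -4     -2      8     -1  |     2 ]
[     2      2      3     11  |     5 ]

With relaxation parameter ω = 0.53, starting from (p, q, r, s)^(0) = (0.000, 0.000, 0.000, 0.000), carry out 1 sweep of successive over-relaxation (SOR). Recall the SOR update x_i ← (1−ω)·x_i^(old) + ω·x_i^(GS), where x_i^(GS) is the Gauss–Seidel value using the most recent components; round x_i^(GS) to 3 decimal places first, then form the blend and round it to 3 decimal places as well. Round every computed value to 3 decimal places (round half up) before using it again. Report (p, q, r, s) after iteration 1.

(-0.145, -0.634, 0.010, 0.314)

Iteration 1:
  p: GS value = (-3 - (2)·0.000 - (-1)·0.000 - (4)·0.000) / (11) = -0.273;  p ← (1−ω)·0.000 + ω·-0.273 = -0.145
  q: GS value = (-10 - (3)·-0.145 - (-1)·0.000 - (2)·0.000) / (8) = -1.196;  q ← (1−ω)·0.000 + ω·-1.196 = -0.634
  r: GS value = (2 - (-4)·-0.145 - (-2)·-0.634 - (-1)·0.000) / (8) = 0.019;  r ← (1−ω)·0.000 + ω·0.019 = 0.010
  s: GS value = (5 - (2)·-0.145 - (2)·-0.634 - (3)·0.010) / (11) = 0.593;  s ← (1−ω)·0.000 + ω·0.593 = 0.314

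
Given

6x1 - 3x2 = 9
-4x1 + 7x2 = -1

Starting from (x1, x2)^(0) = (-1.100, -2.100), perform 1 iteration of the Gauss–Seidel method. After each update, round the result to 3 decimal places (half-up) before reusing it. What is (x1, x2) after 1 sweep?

(0.450, 0.114)

Iteration 1:
  x1 = (9 - (-3)·-2.100) / (6) = 0.450
  x2 = (-1 - (-4)·0.450) / (7) = 0.114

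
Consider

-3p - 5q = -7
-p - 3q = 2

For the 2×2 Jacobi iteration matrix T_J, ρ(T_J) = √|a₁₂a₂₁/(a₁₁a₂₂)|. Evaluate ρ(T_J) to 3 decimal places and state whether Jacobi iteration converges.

a₁₂a₂₁/(a₁₁a₂₂) = (-5)·(-1) / ((-3)·(-3)) = 0.555556
ρ = √|0.555556| = √0.555556 = 0.745
ρ < 1, so Jacobi converges

0.745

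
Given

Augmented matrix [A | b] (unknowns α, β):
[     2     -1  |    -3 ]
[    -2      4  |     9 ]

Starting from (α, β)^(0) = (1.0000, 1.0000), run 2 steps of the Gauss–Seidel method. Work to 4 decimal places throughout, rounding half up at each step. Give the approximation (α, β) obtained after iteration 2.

(-0.6250, 1.9375)

Iteration 1:
  α = (-3 - (-1)·1.0000) / (2) = -1.0000
  β = (9 - (-2)·-1.0000) / (4) = 1.7500
Iteration 2:
  α = (-3 - (-1)·1.7500) / (2) = -0.6250
  β = (9 - (-2)·-0.6250) / (4) = 1.9375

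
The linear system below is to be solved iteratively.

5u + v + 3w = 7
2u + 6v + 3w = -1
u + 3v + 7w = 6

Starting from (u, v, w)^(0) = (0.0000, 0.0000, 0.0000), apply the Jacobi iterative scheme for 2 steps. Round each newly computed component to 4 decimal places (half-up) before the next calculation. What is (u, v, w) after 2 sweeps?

(0.9191, -1.0619, 0.7286)

Iteration 1:
  u = (7 - (1)·0.0000 - (3)·0.0000) / (5) = 1.4000
  v = (-1 - (2)·0.0000 - (3)·0.0000) / (6) = -0.1667
  w = (6 - (1)·0.0000 - (3)·0.0000) / (7) = 0.8571
Iteration 2:
  u = (7 - (1)·-0.1667 - (3)·0.8571) / (5) = 0.9191
  v = (-1 - (2)·1.4000 - (3)·0.8571) / (6) = -1.0619
  w = (6 - (1)·1.4000 - (3)·-0.1667) / (7) = 0.7286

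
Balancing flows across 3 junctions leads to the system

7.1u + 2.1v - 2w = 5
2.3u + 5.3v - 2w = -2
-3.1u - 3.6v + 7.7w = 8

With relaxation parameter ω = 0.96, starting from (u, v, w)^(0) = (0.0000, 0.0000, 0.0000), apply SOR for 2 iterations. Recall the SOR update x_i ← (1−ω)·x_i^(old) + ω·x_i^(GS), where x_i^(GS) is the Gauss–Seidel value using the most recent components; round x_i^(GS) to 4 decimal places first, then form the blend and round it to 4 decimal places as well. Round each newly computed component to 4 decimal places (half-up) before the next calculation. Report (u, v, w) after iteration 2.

Iteration 1:
  u: GS value = (5 - (2.1)·0.0000 - (-2)·0.0000) / (7.1) = 0.7042;  u ← (1−ω)·0.0000 + ω·0.7042 = 0.6760
  v: GS value = (-2 - (2.3)·0.6760 - (-2)·0.0000) / (5.3) = -0.6707;  v ← (1−ω)·0.0000 + ω·-0.6707 = -0.6439
  w: GS value = (8 - (-3.1)·0.6760 - (-3.6)·-0.6439) / (7.7) = 1.0101;  w ← (1−ω)·0.0000 + ω·1.0101 = 0.9697
Iteration 2:
  u: GS value = (5 - (2.1)·-0.6439 - (-2)·0.9697) / (7.1) = 1.1678;  u ← (1−ω)·0.6760 + ω·1.1678 = 1.1481
  v: GS value = (-2 - (2.3)·1.1481 - (-2)·0.9697) / (5.3) = -0.5097;  v ← (1−ω)·-0.6439 + ω·-0.5097 = -0.5151
  w: GS value = (8 - (-3.1)·1.1481 - (-3.6)·-0.5151) / (7.7) = 1.2604;  w ← (1−ω)·0.9697 + ω·1.2604 = 1.2488

(1.1481, -0.5151, 1.2488)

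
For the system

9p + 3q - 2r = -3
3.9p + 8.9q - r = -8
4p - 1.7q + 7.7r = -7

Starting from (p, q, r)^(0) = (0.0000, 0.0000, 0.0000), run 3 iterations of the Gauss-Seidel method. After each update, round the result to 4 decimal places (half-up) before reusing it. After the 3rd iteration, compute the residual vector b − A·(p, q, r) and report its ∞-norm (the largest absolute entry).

Iteration 1:
  p = (-3 - (3)·0.0000 - (-2)·0.0000) / (9) = -0.3333
  q = (-8 - (3.9)·-0.3333 - (-1)·0.0000) / (8.9) = -0.7528
  r = (-7 - (4)·-0.3333 - (-1.7)·-0.7528) / (7.7) = -0.9022
Iteration 2:
  p = (-3 - (3)·-0.7528 - (-2)·-0.9022) / (9) = -0.2829
  q = (-8 - (3.9)·-0.2829 - (-1)·-0.9022) / (8.9) = -0.8763
  r = (-7 - (4)·-0.2829 - (-1.7)·-0.8763) / (7.7) = -0.9556
Iteration 3:
  p = (-3 - (3)·-0.8763 - (-2)·-0.9556) / (9) = -0.2536
  q = (-8 - (3.9)·-0.2536 - (-1)·-0.9556) / (8.9) = -0.8951
  r = (-7 - (4)·-0.2536 - (-1.7)·-0.8951) / (7.7) = -0.9750
Residual b − A·x = (0.0177, -0.0196, 0.0002); ∞-norm = 0.0196

0.0196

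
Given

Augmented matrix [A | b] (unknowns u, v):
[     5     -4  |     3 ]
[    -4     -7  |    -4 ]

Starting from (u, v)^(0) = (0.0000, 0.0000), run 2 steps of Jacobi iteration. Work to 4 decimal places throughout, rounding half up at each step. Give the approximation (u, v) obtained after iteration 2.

Iteration 1:
  u = (3 - (-4)·0.0000) / (5) = 0.6000
  v = (-4 - (-4)·0.0000) / (-7) = 0.5714
Iteration 2:
  u = (3 - (-4)·0.5714) / (5) = 1.0571
  v = (-4 - (-4)·0.6000) / (-7) = 0.2286

(1.0571, 0.2286)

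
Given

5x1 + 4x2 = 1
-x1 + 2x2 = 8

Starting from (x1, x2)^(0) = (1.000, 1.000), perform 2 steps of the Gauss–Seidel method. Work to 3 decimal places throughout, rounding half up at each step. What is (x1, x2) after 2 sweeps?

(-2.760, 2.620)

Iteration 1:
  x1 = (1 - (4)·1.000) / (5) = -0.600
  x2 = (8 - (-1)·-0.600) / (2) = 3.700
Iteration 2:
  x1 = (1 - (4)·3.700) / (5) = -2.760
  x2 = (8 - (-1)·-2.760) / (2) = 2.620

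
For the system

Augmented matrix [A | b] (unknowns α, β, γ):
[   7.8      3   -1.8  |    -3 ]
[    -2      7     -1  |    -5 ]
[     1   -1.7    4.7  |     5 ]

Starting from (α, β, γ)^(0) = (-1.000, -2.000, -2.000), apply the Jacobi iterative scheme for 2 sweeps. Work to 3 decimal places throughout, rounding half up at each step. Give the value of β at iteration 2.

-0.657

Iteration 1:
  α = (-3 - (3)·-2.000 - (-1.8)·-2.000) / (7.8) = -0.077
  β = (-5 - (-2)·-1.000 - (-1)·-2.000) / (7) = -1.286
  γ = (5 - (1)·-1.000 - (-1.7)·-2.000) / (4.7) = 0.553
Iteration 2:
  α = (-3 - (3)·-1.286 - (-1.8)·0.553) / (7.8) = 0.238
  β = (-5 - (-2)·-0.077 - (-1)·0.553) / (7) = -0.657
  γ = (5 - (1)·-0.077 - (-1.7)·-1.286) / (4.7) = 0.615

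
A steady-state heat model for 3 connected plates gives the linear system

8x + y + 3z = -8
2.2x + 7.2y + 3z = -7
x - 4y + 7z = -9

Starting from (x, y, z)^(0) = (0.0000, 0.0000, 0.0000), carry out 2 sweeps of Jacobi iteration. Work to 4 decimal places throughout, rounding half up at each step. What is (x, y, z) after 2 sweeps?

(-0.3963, -0.1310, -1.6984)

Iteration 1:
  x = (-8 - (1)·0.0000 - (3)·0.0000) / (8) = -1.0000
  y = (-7 - (2.2)·0.0000 - (3)·0.0000) / (7.2) = -0.9722
  z = (-9 - (1)·0.0000 - (-4)·0.0000) / (7) = -1.2857
Iteration 2:
  x = (-8 - (1)·-0.9722 - (3)·-1.2857) / (8) = -0.3963
  y = (-7 - (2.2)·-1.0000 - (3)·-1.2857) / (7.2) = -0.1310
  z = (-9 - (1)·-1.0000 - (-4)·-0.9722) / (7) = -1.6984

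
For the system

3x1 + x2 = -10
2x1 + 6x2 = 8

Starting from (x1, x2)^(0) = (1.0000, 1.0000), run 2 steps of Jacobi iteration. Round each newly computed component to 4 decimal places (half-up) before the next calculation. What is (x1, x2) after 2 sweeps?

(-3.6667, 2.5556)

Iteration 1:
  x1 = (-10 - (1)·1.0000) / (3) = -3.6667
  x2 = (8 - (2)·1.0000) / (6) = 1.0000
Iteration 2:
  x1 = (-10 - (1)·1.0000) / (3) = -3.6667
  x2 = (8 - (2)·-3.6667) / (6) = 2.5556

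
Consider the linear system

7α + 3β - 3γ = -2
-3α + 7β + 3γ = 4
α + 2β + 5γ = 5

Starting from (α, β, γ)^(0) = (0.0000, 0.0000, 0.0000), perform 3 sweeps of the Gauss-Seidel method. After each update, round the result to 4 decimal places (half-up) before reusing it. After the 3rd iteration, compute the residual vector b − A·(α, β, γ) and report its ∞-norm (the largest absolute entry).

Iteration 1:
  α = (-2 - (3)·0.0000 - (-3)·0.0000) / (7) = -0.2857
  β = (4 - (-3)·-0.2857 - (3)·0.0000) / (7) = 0.4490
  γ = (5 - (1)·-0.2857 - (2)·0.4490) / (5) = 0.8775
Iteration 2:
  α = (-2 - (3)·0.4490 - (-3)·0.8775) / (7) = -0.1021
  β = (4 - (-3)·-0.1021 - (3)·0.8775) / (7) = 0.1516
  γ = (5 - (1)·-0.1021 - (2)·0.1516) / (5) = 0.9598
Iteration 3:
  α = (-2 - (3)·0.1516 - (-3)·0.9598) / (7) = 0.0607
  β = (4 - (-3)·0.0607 - (3)·0.9598) / (7) = 0.1861
  γ = (5 - (1)·0.0607 - (2)·0.1861) / (5) = 0.9134
Residual b − A·x = (-0.2430, 0.1392, 0.0001); ∞-norm = 0.2430

0.2430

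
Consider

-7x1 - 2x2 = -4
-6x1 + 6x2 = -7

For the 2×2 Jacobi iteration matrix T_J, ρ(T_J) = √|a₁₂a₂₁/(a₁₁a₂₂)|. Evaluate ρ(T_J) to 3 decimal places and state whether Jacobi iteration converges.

0.535

a₁₂a₂₁/(a₁₁a₂₂) = (-2)·(-6) / ((-7)·(6)) = -0.285714
ρ = √|-0.285714| = √0.285714 = 0.535
ρ < 1, so Jacobi converges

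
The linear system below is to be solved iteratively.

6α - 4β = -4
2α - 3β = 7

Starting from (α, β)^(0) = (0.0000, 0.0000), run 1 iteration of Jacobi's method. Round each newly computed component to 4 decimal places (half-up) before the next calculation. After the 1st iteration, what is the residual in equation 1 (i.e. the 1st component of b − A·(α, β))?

-9.3330

Iteration 1:
  α = (-4 - (-4)·0.0000) / (6) = -0.6667
  β = (7 - (2)·0.0000) / (-3) = -2.3333
Residual b − A·x = (-9.3330, 1.3335)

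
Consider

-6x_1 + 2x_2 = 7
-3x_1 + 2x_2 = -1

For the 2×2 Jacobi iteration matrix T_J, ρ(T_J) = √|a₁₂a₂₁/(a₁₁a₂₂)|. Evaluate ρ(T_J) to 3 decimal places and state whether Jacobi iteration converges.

a₁₂a₂₁/(a₁₁a₂₂) = (2)·(-3) / ((-6)·(2)) = 0.500000
ρ = √|0.500000| = √0.500000 = 0.707
ρ < 1, so Jacobi converges

0.707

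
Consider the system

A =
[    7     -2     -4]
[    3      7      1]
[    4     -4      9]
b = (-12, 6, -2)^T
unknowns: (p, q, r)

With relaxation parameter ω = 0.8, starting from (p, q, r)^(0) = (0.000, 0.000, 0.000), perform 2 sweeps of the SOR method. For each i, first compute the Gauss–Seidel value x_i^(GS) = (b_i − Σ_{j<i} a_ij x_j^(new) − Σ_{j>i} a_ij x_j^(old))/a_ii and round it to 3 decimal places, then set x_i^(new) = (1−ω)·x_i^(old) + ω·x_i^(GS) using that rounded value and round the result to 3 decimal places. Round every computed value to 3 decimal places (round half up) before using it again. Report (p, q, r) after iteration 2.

Iteration 1:
  p: GS value = (-12 - (-2)·0.000 - (-4)·0.000) / (7) = -1.714;  p ← (1−ω)·0.000 + ω·-1.714 = -1.371
  q: GS value = (6 - (3)·-1.371 - (1)·0.000) / (7) = 1.445;  q ← (1−ω)·0.000 + ω·1.445 = 1.156
  r: GS value = (-2 - (4)·-1.371 - (-4)·1.156) / (9) = 0.901;  r ← (1−ω)·0.000 + ω·0.901 = 0.721
Iteration 2:
  p: GS value = (-12 - (-2)·1.156 - (-4)·0.721) / (7) = -0.972;  p ← (1−ω)·-1.371 + ω·-0.972 = -1.052
  q: GS value = (6 - (3)·-1.052 - (1)·0.721) / (7) = 1.205;  q ← (1−ω)·1.156 + ω·1.205 = 1.195
  r: GS value = (-2 - (4)·-1.052 - (-4)·1.195) / (9) = 0.776;  r ← (1−ω)·0.721 + ω·0.776 = 0.765

(-1.052, 1.195, 0.765)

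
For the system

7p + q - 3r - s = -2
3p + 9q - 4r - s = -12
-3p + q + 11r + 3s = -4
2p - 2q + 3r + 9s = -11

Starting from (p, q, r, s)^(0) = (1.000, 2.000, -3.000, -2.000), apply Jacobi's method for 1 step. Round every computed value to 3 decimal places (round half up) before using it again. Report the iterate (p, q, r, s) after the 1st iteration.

Iteration 1:
  p = (-2 - (1)·2.000 - (-3)·-3.000 - (-1)·-2.000) / (7) = -2.143
  q = (-12 - (3)·1.000 - (-4)·-3.000 - (-1)·-2.000) / (9) = -3.222
  r = (-4 - (-3)·1.000 - (1)·2.000 - (3)·-2.000) / (11) = 0.273
  s = (-11 - (2)·1.000 - (-2)·2.000 - (3)·-3.000) / (9) = 0.000

(-2.143, -3.222, 0.273, 0.000)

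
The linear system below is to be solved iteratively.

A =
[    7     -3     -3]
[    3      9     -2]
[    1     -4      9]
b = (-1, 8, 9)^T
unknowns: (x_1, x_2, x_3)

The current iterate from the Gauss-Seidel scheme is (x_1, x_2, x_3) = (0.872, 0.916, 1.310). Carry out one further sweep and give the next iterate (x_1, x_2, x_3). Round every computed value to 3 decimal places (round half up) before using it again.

(0.811, 0.910, 1.314)

One sweep:
  x_1 = (-1 - (-3)·0.916 - (-3)·1.310) / (7) = 0.811
  x_2 = (8 - (3)·0.811 - (-2)·1.310) / (9) = 0.910
  x_3 = (9 - (1)·0.811 - (-4)·0.910) / (9) = 1.314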